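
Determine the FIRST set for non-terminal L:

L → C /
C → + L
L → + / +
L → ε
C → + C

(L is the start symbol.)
{ '+', ε }

To compute FIRST(L), examine every production with L on the left-hand side, reading each right-hand side left to right until a non-nullable symbol is reached.

FIRST sets of the other non-terminals involved (by the same procedure, iterated to a fixed point):
  FIRST(C) = { '+' }

From L → C /:
  - C is a non-terminal: add FIRST(C) \ {ε} = { '+' }
    C is not nullable, so stop
From L → + / +:
  - '+' is a terminal: add '+' and stop
From L → ε:
  - ε-production, so ε ∈ FIRST(L)

Collecting: FIRST(L) = { '+', ε }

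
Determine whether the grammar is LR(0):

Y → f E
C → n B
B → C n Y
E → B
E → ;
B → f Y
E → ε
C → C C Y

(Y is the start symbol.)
A grammar is LR(0) if no state in the canonical LR(0) collection has:
  - both a shift item (dot before a terminal) and a complete item (shift-reduce conflict), or
  - two or more complete items (reduce-reduce conflict; the accept item [Y' → Y .] counts as a complete item here).

Augment with Y' → Y and build the canonical LR(0) collection (I0 = CLOSURE({[Y' → . Y]}), then GOTO on every symbol after a dot until no new states appear). It has 16 states:
  I0: { [Y → . f E], [Y' → . Y] }  — shift
  I1: { [Y' → Y .] }  — accept
  I2: { [B → . C n Y], [B → . f Y], [C → . C C Y], [C → . n B], [E → . ;], [E → . B], [E → .], [Y → f . E] }  — shift, reduce
  I3: { [E → ; .] }  — reduce
  I4: { [E → B .] }  — reduce
  I5: { [B → C . n Y], [C → . C C Y], [C → . n B], [C → C . C Y] }  — shift
  I6: { [Y → f E .] }  — reduce
  I7: { [B → f . Y], [Y → . f E] }  — shift
  I8: { [B → . C n Y], [B → . f Y], [C → . C C Y], [C → . n B], [C → n . B] }  — shift
  I9: { [C → n B .] }  — reduce
  I10: { [B → f Y .] }  — reduce
  I11: { [C → . C C Y], [C → . n B], [C → C . C Y], [C → C C . Y], [Y → . f E] }  — shift
  I12: { [B → . C n Y], [B → . f Y], [B → C n . Y], [C → . C C Y], [C → . n B], [C → n . B], [Y → . f E] }  — shift
  I13: { [B → C n Y .] }  — reduce
  I14: { [B → . C n Y], [B → . f Y], [B → f . Y], [C → . C C Y], [C → . n B], [E → . ;], [E → . B], [E → .], [Y → . f E], [Y → f . E] }  — shift, reduce
  I15: { [C → C C Y .] }  — reduce

Conflict in state I2:
  Shift-reduce conflict between [E → .] and [B → . f Y]
So the grammar is NOT LR(0).

Answer: No. Shift-reduce conflict between [E → .] and [B → . f Y]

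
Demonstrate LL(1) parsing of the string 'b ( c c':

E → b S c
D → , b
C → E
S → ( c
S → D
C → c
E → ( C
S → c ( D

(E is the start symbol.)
Stack is shown with the top on the left.

Stack    Input      Action
--------------------------
E $      b ( c c $  output E → b S c
b S c $  b ( c c $  match 'b'
S c $    ( c c $    output S → ( c
( c c $  ( c c $    match '('
c c $    c c $      match 'c'
c $      c $        match 'c'
$        $          accept

The string is accepted.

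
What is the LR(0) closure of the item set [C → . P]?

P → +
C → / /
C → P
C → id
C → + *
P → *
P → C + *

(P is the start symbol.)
To compute CLOSURE, for each item [A → α.Bβ] where B is a non-terminal, add [B → .γ] for all productions B → γ; repeat for the newly added items until nothing changes.

Start with: [C → . P]
  [C → . P] has the dot before P: add [P → . +], [P → . *], [P → . C + *]
  [P → . C + *] has the dot before C: add [C → . / /], [C → . id], [C → . + *]
No further items can be added.

CLOSURE = { [C → . + *], [C → . / /], [C → . P], [C → . id], [P → . *], [P → . +], [P → . C + *] }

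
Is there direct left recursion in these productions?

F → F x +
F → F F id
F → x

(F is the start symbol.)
F → F x +: LEFT RECURSIVE (starts with F)
F → F F id: LEFT RECURSIVE (starts with F)
F → x: starts with x

The grammar has direct left recursion on: F.

Answer: Yes, F is left-recursive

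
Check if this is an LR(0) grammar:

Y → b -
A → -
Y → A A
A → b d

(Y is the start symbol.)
Yes, the grammar is LR(0)

Augment with Y' → Y and build the canonical LR(0) collection (I0 = CLOSURE({[Y' → . Y]}), then GOTO on every symbol after a dot until no new states appear). It has 9 states:
  I0: { [A → . -], [A → . b d], [Y → . A A], [Y → . b -], [Y' → . Y] }  — shift
  I1: { [A → - .] }  — reduce
  I2: { [A → . -], [A → . b d], [Y → A . A] }  — shift
  I3: { [Y' → Y .] }  — accept
  I4: { [A → b . d], [Y → b . -] }  — shift
  I5: { [Y → b - .] }  — reduce
  I6: { [A → b d .] }  — reduce
  I7: { [Y → A A .] }  — reduce
  I8: { [A → b . d] }  — shift

Every state is either a pure shift/goto state or contains exactly one complete item and nothing to shift — no conflicts. The grammar is LR(0).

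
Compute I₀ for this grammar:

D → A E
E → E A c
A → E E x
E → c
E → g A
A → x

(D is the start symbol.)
First, augment the grammar with D' → D
I₀ = CLOSURE({ [D' → . D] }):
  [D' → . D] has the dot before D: add [D → . A E]
  [D → . A E] has the dot before A: add [A → . E E x], [A → . x]
  [A → . E E x] has the dot before E: add [E → . E A c], [E → . c], [E → . g A]
No further items can be added.

I₀ = { [A → . E E x], [A → . x], [D → . A E], [D' → . D], [E → . E A c], [E → . c], [E → . g A] }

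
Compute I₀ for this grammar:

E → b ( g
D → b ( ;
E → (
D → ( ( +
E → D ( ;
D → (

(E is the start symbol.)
First, augment the grammar with E' → E
I₀ = CLOSURE({ [E' → . E] }):
  [E' → . E] has the dot before E: add [E → . b ( g], [E → . (], [E → . D ( ;]
  [E → . D ( ;] has the dot before D: add [D → . b ( ;], [D → . ( ( +], [D → . (]
No further items can be added.

I₀ = { [D → . ( ( +], [D → . (], [D → . b ( ;], [E → . (], [E → . D ( ;], [E → . b ( g], [E' → . E] }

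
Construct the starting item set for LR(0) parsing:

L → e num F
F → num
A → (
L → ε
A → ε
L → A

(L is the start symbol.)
First, augment the grammar with L' → L
I₀ = CLOSURE({ [L' → . L] }):
  [L' → . L] has the dot before L: add [L → . e num F], [L → .], [L → . A]
  [L → . A] has the dot before A: add [A → . (], [A → .]
No further items can be added.

I₀ = { [A → . (], [A → .], [L → . A], [L → . e num F], [L → .], [L' → . L] }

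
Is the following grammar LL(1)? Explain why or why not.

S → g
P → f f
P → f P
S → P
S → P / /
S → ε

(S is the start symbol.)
Relevant sets:
  FIRST(P) = { 'f' }
  FOLLOW(S) = { $ }

For S:
  PREDICT(S → g) = { 'g' }
  PREDICT(S → P) = { 'f' }
  PREDICT(S → P '/' '/') = { 'f' }
  PREDICT(S → ε) = { $ }
For P:
  PREDICT(P → f f) = { 'f' }
  PREDICT(P → f P) = { 'f' }

Conflict found: Predict set conflict for S: { 'f' }
The grammar is NOT LL(1).

Answer: No. Predict set conflict for S: { 'f' }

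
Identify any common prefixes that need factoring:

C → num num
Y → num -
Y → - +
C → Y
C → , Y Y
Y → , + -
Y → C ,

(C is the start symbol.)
No, left-factoring is not needed

Left-factoring is needed when two productions for the same non-terminal
share a common prefix on the right-hand side.

Productions for C:
  C → num num
  C → Y
  C → , Y Y
Productions for Y:
  Y → num -
  Y → - +
  Y → , + -
  Y → C ,

No common prefixes found.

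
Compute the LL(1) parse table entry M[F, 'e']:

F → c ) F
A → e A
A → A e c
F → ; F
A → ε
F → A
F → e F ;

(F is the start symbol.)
F → A, F → e F ;

To find M[F, 'e'], we find productions for F where 'e' is in the predict set (PREDICT(N → α) = (FIRST(α) \ {ε}) ∪ (FOLLOW(N) if α ⇒* ε)).

Relevant sets:
  FIRST(A) = { 'e', ε }
  FOLLOW(F) = { $, ';' }

F → c ) F: PREDICT = { 'c' }
F → ; F: PREDICT = { ';' }
F → A: PREDICT = { $, ';', 'e' }
  'e' is in predict set, so this production goes in M[F, 'e']
F → e F ;: PREDICT = { 'e' }
  'e' is in predict set, so this production goes in M[F, 'e']

M[F, 'e'] = F → A, F → e F ;  (a multiply-defined cell — the grammar is not LL(1))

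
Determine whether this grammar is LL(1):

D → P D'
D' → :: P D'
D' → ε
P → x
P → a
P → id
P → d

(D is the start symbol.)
Relevant sets:
  FOLLOW(D') = { $ }

For D':
  PREDICT(D' → :: P D') = { '::' }
  PREDICT(D' → ε) = { $ }
For P:
  PREDICT(P → x) = { 'x' }
  PREDICT(P → a) = { 'a' }
  PREDICT(P → id) = { 'id' }
  PREDICT(P → d) = { 'd' }
D has a single production, so nothing to check there.

All predict sets are disjoint. The grammar IS LL(1).

Answer: Yes, the grammar is LL(1).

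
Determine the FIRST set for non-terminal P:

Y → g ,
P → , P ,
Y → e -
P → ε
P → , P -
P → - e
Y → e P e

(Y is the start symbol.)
{ ',', '-', ε }

To compute FIRST(P), examine every production with P on the left-hand side, reading each right-hand side left to right until a non-nullable symbol is reached.

From P → , P ,:
  - ',' is a terminal: add ',' and stop
From P → ε:
  - ε-production, so ε ∈ FIRST(P)
From P → , P -:
  - ',' is a terminal: add ',' and stop
From P → - e:
  - '-' is a terminal: add '-' and stop

Collecting: FIRST(P) = { ',', '-', ε }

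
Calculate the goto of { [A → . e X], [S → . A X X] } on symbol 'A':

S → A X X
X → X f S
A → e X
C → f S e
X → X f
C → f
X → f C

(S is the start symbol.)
GOTO(I, 'A') = CLOSURE({ [A → αX.β] : [A → α.Xβ] ∈ I, X = 'A' })

Items with dot before 'A', with the dot advanced:
  [S → . A X X] → [S → A . X X]
Closure of the advanced items:
  [S → A . X X] has the dot before X: add [X → . X f S], [X → . X f], [X → . f C]

GOTO = { [S → A . X X], [X → . X f S], [X → . X f], [X → . f C] }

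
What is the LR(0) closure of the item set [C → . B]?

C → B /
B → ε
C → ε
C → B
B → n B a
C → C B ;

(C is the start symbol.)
{ [B → . n B a], [B → .], [C → . B] }

Start with: [C → . B]
  [C → . B] has the dot before B: add [B → .], [B → . n B a]
No further items can be added.

CLOSURE = { [B → . n B a], [B → .], [C → . B] }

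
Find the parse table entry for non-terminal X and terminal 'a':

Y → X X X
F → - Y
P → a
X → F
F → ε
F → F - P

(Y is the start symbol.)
Empty (error entry)

To find M[X, 'a'], we find productions for X where 'a' is in the predict set (PREDICT(N → α) = (FIRST(α) \ {ε}) ∪ (FOLLOW(N) if α ⇒* ε)).

Relevant sets:
  FIRST(F) = { '-', ε }
  FOLLOW(X) = { $, '-' }

X → F: PREDICT = { $, '-' }

M[X, 'a'] is empty (no production applies)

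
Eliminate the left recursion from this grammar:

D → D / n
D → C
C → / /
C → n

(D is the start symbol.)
D → C D'
D' → / n D'
D' → ε
C → / /
C → n

D is directly left-recursive. The standard transformation for
  A → A α₁ | ... | A α_m | β₁ | ... | β_n
is
  A  → β₁ A' | ... | β_n A'
  A' → α₁ A' | ... | α_m A' | ε

D → C becomes D → C D'
D → D / n becomes D' → / n D'
Add D' → ε

Productions for other non-terminals are unchanged:
  C → / /
  C → n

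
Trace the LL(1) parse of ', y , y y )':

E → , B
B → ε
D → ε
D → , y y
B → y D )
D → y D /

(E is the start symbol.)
LL(1) parsing maintains a stack (initially the start symbol over $) and the input. At each step: if the stack top is a terminal, match it against the current input token; if it is a non-terminal N, replace it with the RHS of M[N, lookahead] (the unique production whose predict set contains the lookahead).

Stack is shown with the top on the left.

Stack      Input          Action
--------------------------------
E $        , y , y y ) $  output E → , B
, B $      , y , y y ) $  match ','
B $        y , y y ) $    output B → y D )
y D ) $    y , y y ) $    match 'y'
D ) $      , y y ) $      output D → , y y
, y y ) $  , y y ) $      match ','
y y ) $    y y ) $        match 'y'
y ) $      y ) $          match 'y'
) $        ) $            match ')'
$          $              accept

The string is accepted.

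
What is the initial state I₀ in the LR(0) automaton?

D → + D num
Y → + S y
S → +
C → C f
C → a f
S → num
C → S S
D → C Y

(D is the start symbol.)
{ [C → . C f], [C → . S S], [C → . a f], [D → . + D num], [D → . C Y], [D' → . D], [S → . +], [S → . num] }

First, augment the grammar with D' → D
I₀ = CLOSURE({ [D' → . D] }):
  [D' → . D] has the dot before D: add [D → . + D num], [D → . C Y]
  [D → . C Y] has the dot before C: add [C → . C f], [C → . a f], [C → . S S]
  [C → . S S] has the dot before S: add [S → . +], [S → . num]
No further items can be added.

I₀ = { [C → . C f], [C → . S S], [C → . a f], [D → . + D num], [D → . C Y], [D' → . D], [S → . +], [S → . num] }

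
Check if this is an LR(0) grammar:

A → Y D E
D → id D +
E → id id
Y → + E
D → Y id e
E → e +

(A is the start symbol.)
Augment with A' → A and build the canonical LR(0) collection (I0 = CLOSURE({[A' → . A]}), then GOTO on every symbol after a dot until no new states appear). It has 17 states:
  I0: { [A → . Y D E], [A' → . A], [Y → . + E] }  — shift
  I1: { [E → . e +], [E → . id id], [Y → + . E] }  — shift
  I2: { [A' → A .] }  — accept
  I3: { [A → Y . D E], [D → . Y id e], [D → . id D +], [Y → . + E] }  — shift
  I4: { [A → Y D . E], [E → . e +], [E → . id id] }  — shift
  I5: { [D → Y . id e] }  — shift
  I6: { [D → . Y id e], [D → . id D +], [D → id . D +], [Y → . + E] }  — shift
  I7: { [D → id D . +] }  — shift
  I8: { [D → id D + .] }  — reduce
  I9: { [D → Y id . e] }  — shift
  I10: { [D → Y id e .] }  — reduce
  I11: { [A → Y D E .] }  — reduce
  I12: { [E → e . +] }  — shift
  I13: { [E → id . id] }  — shift
  I14: { [E → id id .] }  — reduce
  I15: { [E → e + .] }  — reduce
  I16: { [Y → + E .] }  — reduce

Every state is either a pure shift/goto state or contains exactly one complete item and nothing to shift — no conflicts. The grammar is LR(0).

Answer: Yes, the grammar is LR(0)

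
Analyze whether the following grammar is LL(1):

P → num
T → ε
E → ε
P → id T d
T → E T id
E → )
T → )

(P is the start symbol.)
Relevant sets:
  FIRST(E) = { ')', ε }
  FIRST(T) = { ')', 'id', ε }
  FOLLOW(T) = { 'd', 'id' }
  FOLLOW(E) = { ')', 'id' }

For P:
  PREDICT(P → num) = { 'num' }
  PREDICT(P → id T d) = { 'id' }
For T:
  PREDICT(T → ε) = { 'd', 'id' }
  PREDICT(T → E T id) = { ')', 'id' }
  PREDICT(T → ')') = { ')' }
For E:
  PREDICT(E → ε) = { ')', 'id' }
  PREDICT(E → ')') = { ')' }

Conflict found: Predict set conflict for T: { 'id' }
The grammar is NOT LL(1).

Answer: No. Predict set conflict for T: { 'id' }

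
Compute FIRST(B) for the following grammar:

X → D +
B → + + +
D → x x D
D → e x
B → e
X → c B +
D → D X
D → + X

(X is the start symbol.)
To compute FIRST(B), examine every production with B on the left-hand side, reading each right-hand side left to right until a non-nullable symbol is reached.

From B → + + +:
  - '+' is a terminal: add '+' and stop
From B → e:
  - e is a terminal: add 'e' and stop

Collecting: FIRST(B) = { '+', 'e' }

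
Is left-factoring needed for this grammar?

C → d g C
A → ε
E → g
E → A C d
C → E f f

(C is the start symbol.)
No, left-factoring is not needed

Left-factoring is needed when two productions for the same non-terminal
share a common prefix on the right-hand side.

Productions for C:
  C → d g C
  C → E f f
Productions for E:
  E → g
  E → A C d

No common prefixes found.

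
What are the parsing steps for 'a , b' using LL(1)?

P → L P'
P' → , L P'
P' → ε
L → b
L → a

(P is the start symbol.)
Stack is shown with the top on the left.

Stack     Input    Action
-------------------------
P $       a , b $  output P → L P'
L P' $    a , b $  output L → a
a P' $    a , b $  match 'a'
P' $      , b $    output P' → , L P'
, L P' $  , b $    match ','
L P' $    b $      output L → b
b P' $    b $      match 'b'
P' $      $        output P' → ε
$         $        accept

The string is accepted.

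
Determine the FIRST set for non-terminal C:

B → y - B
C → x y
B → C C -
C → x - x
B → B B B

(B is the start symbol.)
{ 'x' }

From C → x y:
  - x is a terminal: add 'x' and stop
From C → x - x:
  - x is a terminal: add 'x' and stop

Collecting: FIRST(C) = { 'x' }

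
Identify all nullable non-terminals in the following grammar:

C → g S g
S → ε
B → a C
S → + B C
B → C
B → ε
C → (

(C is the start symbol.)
A non-terminal is nullable if it can derive ε (the empty string): either it has an ε-production, or it has a production whose right-hand side consists entirely of nullable non-terminals.

ε-productions: S → ε, B → ε
So S, B are immediately nullable.
No further non-terminal can be added: every production for the remaining non-terminals contains a terminal or a non-nullable non-terminal.
Nullable = { 'B', 'S' }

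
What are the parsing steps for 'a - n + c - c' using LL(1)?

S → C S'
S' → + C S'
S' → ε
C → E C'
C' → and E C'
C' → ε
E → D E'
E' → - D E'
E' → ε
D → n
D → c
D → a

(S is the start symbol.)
LL(1) parsing maintains a stack (initially the start symbol over $) and the input. At each step: if the stack top is a terminal, match it against the current input token; if it is a non-terminal N, replace it with the RHS of M[N, lookahead] (the unique production whose predict set contains the lookahead).

Stack is shown with the top on the left.

Stack           Input            Action
---------------------------------------
S $             a - n + c - c $  output S → C S'
C S' $          a - n + c - c $  output C → E C'
E C' S' $       a - n + c - c $  output E → D E'
D E' C' S' $    a - n + c - c $  output D → a
a E' C' S' $    a - n + c - c $  match 'a'
E' C' S' $      - n + c - c $    output E' → - D E'
- D E' C' S' $  - n + c - c $    match '-'
D E' C' S' $    n + c - c $      output D → n
n E' C' S' $    n + c - c $      match 'n'
E' C' S' $      + c - c $        output E' → ε
C' S' $         + c - c $        output C' → ε
S' $            + c - c $        output S' → + C S'
+ C S' $        + c - c $        match '+'
C S' $          c - c $          output C → E C'
E C' S' $       c - c $          output E → D E'
D E' C' S' $    c - c $          output D → c
c E' C' S' $    c - c $          match 'c'
E' C' S' $      - c $            output E' → - D E'
- D E' C' S' $  - c $            match '-'
D E' C' S' $    c $              output D → c
c E' C' S' $    c $              match 'c'
E' C' S' $      $                output E' → ε
C' S' $         $                output C' → ε
S' $            $                output S' → ε
$               $                accept

The string is accepted.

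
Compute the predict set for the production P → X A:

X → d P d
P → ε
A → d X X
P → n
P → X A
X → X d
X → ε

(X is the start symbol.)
PREDICT(P → X A) = (FIRST(RHS) \ {ε}) ∪ (FOLLOW(P) if ε ∈ FIRST(RHS), i.e. RHS ⇒* ε)
FIRST(X) = { 'd', ε }
FIRST(A) = { 'd' }
FIRST(X A) = { 'd' }
ε ∉ FIRST(X A), so FOLLOW(P) is not added.
PREDICT(P → X A) = { 'd' }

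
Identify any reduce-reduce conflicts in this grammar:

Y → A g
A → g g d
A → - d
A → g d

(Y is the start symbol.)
No reduce-reduce conflicts

A reduce-reduce conflict occurs when an LR(0) state has two complete items [A → α .] and [B → β .] — both call for a reduction, and with no lookahead the parser cannot choose between them.

Augment with Y' → Y and build the canonical LR(0) collection (I0 = CLOSURE({[Y' → . Y]}), then GOTO on every symbol after a dot until no new states appear). It has 10 states:
  I0: { [A → . - d], [A → . g d], [A → . g g d], [Y → . A g], [Y' → . Y] }  — shift
  I1: { [A → - . d] }  — shift
  I2: { [Y → A . g] }  — shift
  I3: { [Y' → Y .] }  — accept
  I4: { [A → g . d], [A → g . g d] }  — shift
  I5: { [A → g d .] }  — reduce
  I6: { [A → g g . d] }  — shift
  I7: { [A → g g d .] }  — reduce
  I8: { [Y → A g .] }  — reduce
  I9: { [A → - d .] }  — reduce

No state contains more than one complete item.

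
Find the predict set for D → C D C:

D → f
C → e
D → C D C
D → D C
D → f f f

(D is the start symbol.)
PREDICT(D → C D C) = (FIRST(RHS) \ {ε}) ∪ (FOLLOW(D) if ε ∈ FIRST(RHS), i.e. RHS ⇒* ε)
FIRST(C) = { 'e' }
FIRST(C D C) = { 'e' }
ε ∉ FIRST(C D C), so FOLLOW(D) is not added.
PREDICT(D → C D C) = { 'e' }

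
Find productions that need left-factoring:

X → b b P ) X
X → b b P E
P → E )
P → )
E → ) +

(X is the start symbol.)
Left-factoring is needed when two productions for the same non-terminal
share a common prefix on the right-hand side.

Productions for X:
  X → b b P ) X
  X → b b P E
Productions for P:
  P → E )
  P → )

Found common prefix 'b b P' in productions for X

Answer: Yes, X has productions with common prefix 'b b P'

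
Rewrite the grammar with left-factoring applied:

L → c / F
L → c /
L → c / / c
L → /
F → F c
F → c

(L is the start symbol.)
L → c / L'
L' → F
L' → ε
L' → / c
L → /
F → F c
F → c

Left-factoring transforms A → αβ₁ | αβ₂ into A → αA' and A' → β₁ | β₂
(α is the longest common prefix among the alternatives). Repeat until
no nonterminal has two alternatives with a common prefix.

Round 1: L has alternatives sharing prefix 'c /'. Introduce L': L → c / L'
  Add: L' → F
  Add: L' → ε
  Add: L' → / c

No remaining common prefixes — done.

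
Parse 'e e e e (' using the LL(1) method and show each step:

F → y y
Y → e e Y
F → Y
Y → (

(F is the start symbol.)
Stack is shown with the top on the left.

Stack    Input        Action
----------------------------
F $      e e e e ( $  output F → Y
Y $      e e e e ( $  output Y → e e Y
e e Y $  e e e e ( $  match 'e'
e Y $    e e e ( $    match 'e'
Y $      e e ( $      output Y → e e Y
e e Y $  e e ( $      match 'e'
e Y $    e ( $        match 'e'
Y $      ( $          output Y → (
( $      ( $          match '('
$        $            accept

The string is accepted.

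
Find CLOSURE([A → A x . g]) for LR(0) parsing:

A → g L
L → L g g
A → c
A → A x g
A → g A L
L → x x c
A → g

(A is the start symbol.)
{ [A → A x . g] }

To compute CLOSURE, for each item [A → α.Bβ] where B is a non-terminal, add [B → .γ] for all productions B → γ; repeat for the newly added items until nothing changes.

Start with: [A → A x . g]
The dot precedes the terminal g, so nothing is added.

CLOSURE = { [A → A x . g] }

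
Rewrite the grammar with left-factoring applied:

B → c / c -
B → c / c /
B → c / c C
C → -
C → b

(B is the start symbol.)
B → c / c B'
B' → -
B' → /
B' → C
C → -
C → b

Left-factoring transforms A → αβ₁ | αβ₂ into A → αA' and A' → β₁ | β₂
(α is the longest common prefix among the alternatives). Repeat until
no nonterminal has two alternatives with a common prefix.

Round 1: B has alternatives sharing prefix 'c / c'. Introduce B': B → c / c B'
  Add: B' → -
  Add: B' → /
  Add: B' → C

No remaining common prefixes — done.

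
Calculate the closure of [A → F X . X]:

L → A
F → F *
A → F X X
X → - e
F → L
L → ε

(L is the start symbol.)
Start with: [A → F X . X]
  [A → F X . X] has the dot before X: add [X → . - e]
No further items can be added.

CLOSURE = { [A → F X . X], [X → . - e] }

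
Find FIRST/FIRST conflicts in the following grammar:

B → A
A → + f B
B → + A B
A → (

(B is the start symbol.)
Yes. B → A / B → '+' A B on { '+' }

A FIRST/FIRST conflict occurs when two productions N → α and N → β for the same non-terminal have FIRST(α) ∩ FIRST(β) ≠ ∅ (with ε ∈ FIRST of a nullable right-hand side, so two nullable alternatives also conflict).

FIRST sets of the non-terminals at (or reachable through a nullable prefix from) the front of some alternative:
  FIRST(A) = { '(', '+' }

Productions for B:
  B → A: FIRST = { '(', '+' }
  B → + A B: FIRST = { '+' }
Productions for A:
  A → + f B: FIRST = { '+' }
  A → (: FIRST = { '(' }

Conflict for B: B → A and B → + A B
  Overlap: { '+' }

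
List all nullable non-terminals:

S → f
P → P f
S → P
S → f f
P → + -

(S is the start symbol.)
A non-terminal is nullable if it can derive ε (the empty string): either it has an ε-production, or it has a production whose right-hand side consists entirely of nullable non-terminals.

There are no ε-productions, so no non-terminal can derive ε.
No non-terminals are nullable.

Answer: None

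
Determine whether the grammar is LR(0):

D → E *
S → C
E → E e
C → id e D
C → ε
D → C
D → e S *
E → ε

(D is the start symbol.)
No. Shift-reduce conflict between [C → .] and [C → . id e D]

A grammar is LR(0) if no state in the canonical LR(0) collection has:
  - both a shift item (dot before a terminal) and a complete item (shift-reduce conflict), or
  - two or more complete items (reduce-reduce conflict; the accept item [D' → D .] counts as a complete item here).

Augment with D' → D and build the canonical LR(0) collection (I0 = CLOSURE({[D' → . D]}), then GOTO on every symbol after a dot until no new states appear). It has 13 states:
  I0: { [C → . id e D], [C → .], [D → . C], [D → . E *], [D → . e S *], [D' → . D], [E → . E e], [E → .] }  — shift, 2 reduces
  I1: { [D → C .] }  — reduce
  I2: { [D' → D .] }  — accept
  I3: { [D → E . *], [E → E . e] }  — shift
  I4: { [C → . id e D], [C → .], [D → e . S *], [S → . C] }  — shift, reduce
  I5: { [C → id . e D] }  — shift
  I6: { [C → . id e D], [C → .], [C → id e . D], [D → . C], [D → . E *], [D → . e S *], [E → . E e], [E → .] }  — shift, 2 reduces
  I7: { [C → id e D .] }  — reduce
  I8: { [S → C .] }  — reduce
  I9: { [D → e S . *] }  — shift
  I10: { [D → e S * .] }  — reduce
  I11: { [D → E * .] }  — reduce
  I12: { [E → E e .] }  — reduce

Conflict in state I0:
  Shift-reduce conflict between [C → .] and [C → . id e D]
So the grammar is NOT LR(0).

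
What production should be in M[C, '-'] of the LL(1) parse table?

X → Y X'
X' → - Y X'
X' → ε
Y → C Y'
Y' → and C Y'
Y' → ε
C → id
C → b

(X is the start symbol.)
To find M[C, '-'], we find productions for C where '-' is in the predict set (PREDICT(N → α) = (FIRST(α) \ {ε}) ∪ (FOLLOW(N) if α ⇒* ε)).

C → id: PREDICT = { 'id' }
C → b: PREDICT = { 'b' }

M[C, '-'] is empty (no production applies)

Answer: Empty (error entry)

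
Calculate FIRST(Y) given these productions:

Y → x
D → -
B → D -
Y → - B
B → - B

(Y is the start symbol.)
{ '-', 'x' }

To compute FIRST(Y), examine every production with Y on the left-hand side, reading each right-hand side left to right until a non-nullable symbol is reached.

From Y → x:
  - x is a terminal: add 'x' and stop
From Y → - B:
  - '-' is a terminal: add '-' and stop

Collecting: FIRST(Y) = { '-', 'x' }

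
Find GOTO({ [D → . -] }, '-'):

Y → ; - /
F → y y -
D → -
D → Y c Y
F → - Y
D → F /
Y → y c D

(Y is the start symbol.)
{ [D → - .] }

GOTO(I, '-') = CLOSURE({ [A → αX.β] : [A → α.Xβ] ∈ I, X = '-' })

Items with dot before '-', with the dot advanced:
  [D → . -] → [D → - .]
Closure adds nothing (no advanced item has the dot before a non-terminal).

GOTO = { [D → - .] }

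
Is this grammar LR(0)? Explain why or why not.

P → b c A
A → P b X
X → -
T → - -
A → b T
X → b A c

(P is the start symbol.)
Yes, the grammar is LR(0)

Augment with P' → P and build the canonical LR(0) collection (I0 = CLOSURE({[P' → . P]}), then GOTO on every symbol after a dot until no new states appear). It has 16 states:
  I0: { [P → . b c A], [P' → . P] }  — shift
  I1: { [P' → P .] }  — accept
  I2: { [P → b . c A] }  — shift
  I3: { [A → . P b X], [A → . b T], [P → . b c A], [P → b c . A] }  — shift
  I4: { [P → b c A .] }  — reduce
  I5: { [A → P . b X] }  — shift
  I6: { [A → b . T], [P → b . c A], [T → . - -] }  — shift
  I7: { [T → - . -] }  — shift
  I8: { [A → b T .] }  — reduce
  I9: { [T → - - .] }  — reduce
  I10: { [A → P b . X], [X → . -], [X → . b A c] }  — shift
  I11: { [X → - .] }  — reduce
  I12: { [A → P b X .] }  — reduce
  I13: { [A → . P b X], [A → . b T], [P → . b c A], [X → b . A c] }  — shift
  I14: { [X → b A . c] }  — shift
  I15: { [X → b A c .] }  — reduce

Every state is either a pure shift/goto state or contains exactly one complete item and nothing to shift — no conflicts. The grammar is LR(0).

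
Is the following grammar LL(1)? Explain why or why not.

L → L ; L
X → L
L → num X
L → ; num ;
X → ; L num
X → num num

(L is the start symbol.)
No. Predict set conflict for L: { 'num' }

A grammar is LL(1) if for each non-terminal N with multiple productions, the predict sets of those productions are pairwise disjoint, where PREDICT(N → α) = (FIRST(α) \ {ε}) ∪ (FOLLOW(N) if α ⇒* ε).

Relevant sets:
  FIRST(L) = { ';', 'num' }

For L:
  PREDICT(L → L ';' L) = { ';', 'num' }
  PREDICT(L → num X) = { 'num' }
  PREDICT(L → ';' num ';') = { ';' }
For X:
  PREDICT(X → L) = { ';', 'num' }
  PREDICT(X → ';' L num) = { ';' }
  PREDICT(X → num num) = { 'num' }

Conflict found: Predict set conflict for L: { 'num' }
The grammar is NOT LL(1).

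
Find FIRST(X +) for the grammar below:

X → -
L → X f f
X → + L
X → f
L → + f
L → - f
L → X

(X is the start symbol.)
FIRST sets of the non-terminals involved (from the grammar, by fixed-point iteration):
  FIRST(X) = { '+', '-', 'f' }

To compute FIRST(X +), process the symbols left to right:
Symbol X is a non-terminal. Add FIRST(X) \ {ε} = { '+', '-', 'f' }
X is not nullable (ε ∉ FIRST(X)), so stop here.
FIRST(X +) = { '+', '-', 'f' }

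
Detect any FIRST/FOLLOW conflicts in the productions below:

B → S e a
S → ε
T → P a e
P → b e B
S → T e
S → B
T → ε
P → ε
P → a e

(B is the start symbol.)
Yes. S → T e with FOLLOW(S) on { 'e' }; S → B with FOLLOW(S) on { 'e' }; P → a e with FOLLOW(P) on { 'a' }

A FIRST/FOLLOW conflict occurs when a non-terminal N has a nullable alternative N → β (β ⇒* ε) and another alternative N → α with FIRST(α) ∩ FOLLOW(N) ≠ ∅: on such a lookahead the parser cannot decide between expanding α and letting N vanish via β.

Nullable non-terminals: P, S, T.
FIRST sets used below: FIRST(T) = { 'a', 'b', ε }, FIRST(B) = { 'a', 'b', 'e' }, FIRST(P) = { 'a', 'b', ε }

P: nullable alternative(s) P → ε; FOLLOW(P) = { 'a' }
  P → b e B: FIRST \ {ε} = { 'b' } — disjoint from FOLLOW(P)
  P → ε: FIRST \ {ε} = { } — this is the only nullable alternative, skip
  P → a e: FIRST \ {ε} = { 'a' } — overlaps FOLLOW(P) on { 'a' }: CONFLICT

S: nullable alternative(s) S → ε; FOLLOW(S) = { 'e' }
  S → ε: FIRST \ {ε} = { } — this is the only nullable alternative, skip
  S → T e: FIRST \ {ε} = { 'a', 'b', 'e' } — overlaps FOLLOW(S) on { 'e' }: CONFLICT
  S → B: FIRST \ {ε} = { 'a', 'b', 'e' } — overlaps FOLLOW(S) on { 'e' }: CONFLICT

T: nullable alternative(s) T → ε; FOLLOW(T) = { 'e' }
  T → P a e: FIRST \ {ε} = { 'a', 'b' } — disjoint from FOLLOW(T)
  T → ε: FIRST \ {ε} = { } — this is the only nullable alternative, skip

B has no nullable alternative, so no FIRST/FOLLOW check is needed there.

So the grammar has 3 FIRST/FOLLOW conflicts (marked CONFLICT above).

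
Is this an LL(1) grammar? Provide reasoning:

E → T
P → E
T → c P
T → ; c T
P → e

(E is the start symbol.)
Relevant sets:
  FIRST(E) = { ';', 'c' }

For P:
  PREDICT(P → E) = { ';', 'c' }
  PREDICT(P → e) = { 'e' }
For T:
  PREDICT(T → c P) = { 'c' }
  PREDICT(T → ';' c T) = { ';' }
E has a single production, so nothing to check there.

All predict sets are disjoint. The grammar IS LL(1).

Answer: Yes, the grammar is LL(1).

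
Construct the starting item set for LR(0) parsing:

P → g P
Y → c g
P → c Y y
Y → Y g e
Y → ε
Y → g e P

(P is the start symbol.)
First, augment the grammar with P' → P
I₀ = CLOSURE({ [P' → . P] }):
  [P' → . P] has the dot before P: add [P → . g P], [P → . c Y y]
No further items can be added.

I₀ = { [P → . c Y y], [P → . g P], [P' → . P] }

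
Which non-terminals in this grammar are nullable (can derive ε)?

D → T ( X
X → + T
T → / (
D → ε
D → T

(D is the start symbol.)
ε-productions: D → ε
So D is immediately nullable.
No further non-terminal can be added: every production for the remaining non-terminals contains a terminal or a non-nullable non-terminal.
Nullable = { 'D' }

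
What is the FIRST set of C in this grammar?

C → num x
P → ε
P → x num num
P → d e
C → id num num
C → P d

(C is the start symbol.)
{ 'd', 'id', 'num', 'x' }

To compute FIRST(C), examine every production with C on the left-hand side, reading each right-hand side left to right until a non-nullable symbol is reached.

FIRST sets of the other non-terminals involved (by the same procedure, iterated to a fixed point):
  FIRST(P) = { 'd', 'x', ε }

From C → num x:
  - num is a terminal: add 'num' and stop
From C → id num num:
  - id is a terminal: add 'id' and stop
From C → P d:
  - P is a non-terminal: add FIRST(P) \ {ε} = { 'd', 'x' }
    P is nullable, so continue to the next symbol
  - d is a terminal: add 'd' and stop

Collecting: FIRST(C) = { 'd', 'id', 'num', 'x' }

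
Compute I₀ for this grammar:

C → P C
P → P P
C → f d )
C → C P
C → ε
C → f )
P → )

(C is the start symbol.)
{ [C → . C P], [C → . P C], [C → . f )], [C → . f d )], [C → .], [C' → . C], [P → . )], [P → . P P] }

First, augment the grammar with C' → C
I₀ = CLOSURE({ [C' → . C] }):
  [C' → . C] has the dot before C: add [C → . P C], [C → . f d )], [C → . C P], [C → .], [C → . f )]
  [C → . P C] has the dot before P: add [P → . P P], [P → . )]
No further items can be added.

I₀ = { [C → . C P], [C → . P C], [C → . f )], [C → . f d )], [C → .], [C' → . C], [P → . )], [P → . P P] }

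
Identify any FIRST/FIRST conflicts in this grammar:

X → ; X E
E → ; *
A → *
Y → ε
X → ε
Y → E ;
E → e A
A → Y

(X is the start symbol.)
FIRST sets of the non-terminals at (or reachable through a nullable prefix from) the front of some alternative:
  FIRST(Y) = { ';', 'e', ε }
  FIRST(E) = { ';', 'e' }

Productions for X:
  X → ; X E: FIRST = { ';' }
  X → ε: FIRST = { ε }
Productions for E:
  E → ; *: FIRST = { ';' }
  E → e A: FIRST = { 'e' }
Productions for A:
  A → *: FIRST = { '*' }
  A → Y: FIRST = { ';', 'e', ε }
Productions for Y:
  Y → ε: FIRST = { ε }
  Y → E ;: FIRST = { ';', 'e' }

All alternatives of each non-terminal have pairwise disjoint FIRST sets.

Answer: No FIRST/FIRST conflicts.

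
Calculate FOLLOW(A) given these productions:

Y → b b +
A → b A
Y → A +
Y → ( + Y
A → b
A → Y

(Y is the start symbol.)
In A → b A: A is at the end; this adds FOLLOW(A) to itself — nothing new
In Y → A +: A is followed by '+', add FIRST('+') \ {ε} = { '+' }

Taking the union: FOLLOW(A) = { '+' }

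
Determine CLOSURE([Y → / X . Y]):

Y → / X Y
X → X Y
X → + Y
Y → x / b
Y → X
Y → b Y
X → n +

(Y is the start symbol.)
{ [X → . + Y], [X → . X Y], [X → . n +], [Y → . / X Y], [Y → . X], [Y → . b Y], [Y → . x / b], [Y → / X . Y] }

To compute CLOSURE, for each item [A → α.Bβ] where B is a non-terminal, add [B → .γ] for all productions B → γ; repeat for the newly added items until nothing changes.

Start with: [Y → / X . Y]
  [Y → / X . Y] has the dot before Y: add [Y → . / X Y], [Y → . x / b], [Y → . X], [Y → . b Y]
  [Y → . X] has the dot before X: add [X → . X Y], [X → . + Y], [X → . n +]
No further items can be added.

CLOSURE = { [X → . + Y], [X → . X Y], [X → . n +], [Y → . / X Y], [Y → . X], [Y → . b Y], [Y → . x / b], [Y → / X . Y] }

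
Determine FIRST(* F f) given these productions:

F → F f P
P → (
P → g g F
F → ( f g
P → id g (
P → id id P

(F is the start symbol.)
To compute FIRST(* F f), process the symbols left to right:
Symbol * is a terminal. Add '*' and stop.
FIRST(* F f) = { '*' }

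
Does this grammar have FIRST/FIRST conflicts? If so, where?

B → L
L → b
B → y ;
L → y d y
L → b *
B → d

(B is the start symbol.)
Yes. B → L / B → y ';' on { 'y' }; L → b / L → b '*' on { 'b' }

A FIRST/FIRST conflict occurs when two productions N → α and N → β for the same non-terminal have FIRST(α) ∩ FIRST(β) ≠ ∅ (with ε ∈ FIRST of a nullable right-hand side, so two nullable alternatives also conflict).

FIRST sets of the non-terminals at (or reachable through a nullable prefix from) the front of some alternative:
  FIRST(L) = { 'b', 'y' }

Productions for B:
  B → L: FIRST = { 'b', 'y' }
  B → y ;: FIRST = { 'y' }
  B → d: FIRST = { 'd' }
Productions for L:
  L → b: FIRST = { 'b' }
  L → y d y: FIRST = { 'y' }
  L → b *: FIRST = { 'b' }

Conflict for B: B → L and B → y ;
  Overlap: { 'y' }
Conflict for L: L → b and L → b *
  Overlap: { 'b' }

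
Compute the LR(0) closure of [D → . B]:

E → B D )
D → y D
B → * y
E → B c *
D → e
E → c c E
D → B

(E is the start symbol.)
Start with: [D → . B]
  [D → . B] has the dot before B: add [B → . * y]
No further items can be added.

CLOSURE = { [B → . * y], [D → . B] }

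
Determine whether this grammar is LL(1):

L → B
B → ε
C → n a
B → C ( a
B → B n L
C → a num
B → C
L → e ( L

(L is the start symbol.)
No. Predict set conflict for B: { 'n' }

A grammar is LL(1) if for each non-terminal N with multiple productions, the predict sets of those productions are pairwise disjoint, where PREDICT(N → α) = (FIRST(α) \ {ε}) ∪ (FOLLOW(N) if α ⇒* ε).

Relevant sets:
  FIRST(B) = { 'a', 'n', ε }
  FIRST(C) = { 'a', 'n' }
  FOLLOW(L) = { $, 'n' }
  FOLLOW(B) = { $, 'n' }

For L:
  PREDICT(L → B) = { $, 'a', 'n' }
  PREDICT(L → e '(' L) = { 'e' }
For B:
  PREDICT(B → ε) = { $, 'n' }
  PREDICT(B → C '(' a) = { 'a', 'n' }
  PREDICT(B → B n L) = { 'a', 'n' }
  PREDICT(B → C) = { 'a', 'n' }
For C:
  PREDICT(C → n a) = { 'n' }
  PREDICT(C → a num) = { 'a' }

Conflict found: Predict set conflict for B: { 'n' }
The grammar is NOT LL(1).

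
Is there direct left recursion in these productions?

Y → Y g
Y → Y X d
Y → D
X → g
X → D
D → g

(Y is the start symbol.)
Direct left recursion occurs when N → N α for some non-terminal N (the right-hand side begins with the left-hand side itself).

Y → Y g: LEFT RECURSIVE (starts with Y)
Y → Y X d: LEFT RECURSIVE (starts with Y)
Y → D: starts with D
X → g: starts with g
X → D: starts with D
D → g: starts with g

The grammar has direct left recursion on: Y.

Answer: Yes, Y is left-recursive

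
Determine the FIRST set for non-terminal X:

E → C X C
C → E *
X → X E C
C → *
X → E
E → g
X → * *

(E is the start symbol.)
{ '*', 'g' }

To compute FIRST(X), examine every production with X on the left-hand side, reading each right-hand side left to right until a non-nullable symbol is reached.

FIRST sets of the other non-terminals involved (by the same procedure, iterated to a fixed point):
  FIRST(E) = { '*', 'g' }

From X → X E C:
  - X is the symbol being defined: contributes nothing new
    X is not nullable, so stop
From X → E:
  - E is a non-terminal: add FIRST(E) \ {ε} = { '*', 'g' }
    E is not nullable, so stop
From X → * *:
  - '*' is a terminal: add '*' and stop

Collecting: FIRST(X) = { '*', 'g' }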